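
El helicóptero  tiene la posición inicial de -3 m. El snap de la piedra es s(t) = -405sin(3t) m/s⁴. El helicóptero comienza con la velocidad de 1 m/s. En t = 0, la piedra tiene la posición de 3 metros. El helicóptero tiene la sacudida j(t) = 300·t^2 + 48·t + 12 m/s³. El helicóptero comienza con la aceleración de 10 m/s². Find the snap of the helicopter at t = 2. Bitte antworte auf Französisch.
Nous devons dériver notre équation du jerk j(t) = 300·t^2 + 48·t + 12 1 fois. En dérivant le jerk, nous obtenons le snap: s(t) = 600·t + 48. En utilisant s(t) = 600·t + 48 et en substituant t = 2, nous trouvons s = 1248.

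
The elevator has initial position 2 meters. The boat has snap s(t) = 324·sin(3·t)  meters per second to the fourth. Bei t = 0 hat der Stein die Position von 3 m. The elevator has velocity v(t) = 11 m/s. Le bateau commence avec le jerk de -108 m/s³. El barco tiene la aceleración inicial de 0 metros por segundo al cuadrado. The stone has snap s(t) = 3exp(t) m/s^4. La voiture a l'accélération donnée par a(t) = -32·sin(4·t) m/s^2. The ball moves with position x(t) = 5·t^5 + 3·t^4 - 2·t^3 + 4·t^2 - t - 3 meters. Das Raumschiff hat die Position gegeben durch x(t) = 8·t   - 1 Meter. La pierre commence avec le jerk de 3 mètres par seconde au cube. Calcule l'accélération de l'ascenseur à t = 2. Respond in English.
We must differentiate our velocity equation v(t) = 11 1 time. Taking d/dt of v(t), we find a(t) = 0. We have acceleration a(t) = 0. Substituting t = 2: a(2) = 0.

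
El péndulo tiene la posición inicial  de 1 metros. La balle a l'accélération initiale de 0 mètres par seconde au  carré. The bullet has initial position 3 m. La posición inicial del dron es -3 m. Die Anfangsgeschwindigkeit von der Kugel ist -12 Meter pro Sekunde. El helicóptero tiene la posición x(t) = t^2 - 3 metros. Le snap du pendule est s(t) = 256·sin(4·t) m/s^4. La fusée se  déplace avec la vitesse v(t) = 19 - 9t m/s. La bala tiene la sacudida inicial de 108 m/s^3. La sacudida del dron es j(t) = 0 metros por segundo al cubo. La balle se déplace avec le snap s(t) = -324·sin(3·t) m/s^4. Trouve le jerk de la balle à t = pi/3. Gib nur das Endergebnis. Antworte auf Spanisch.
j(pi/3) = -108.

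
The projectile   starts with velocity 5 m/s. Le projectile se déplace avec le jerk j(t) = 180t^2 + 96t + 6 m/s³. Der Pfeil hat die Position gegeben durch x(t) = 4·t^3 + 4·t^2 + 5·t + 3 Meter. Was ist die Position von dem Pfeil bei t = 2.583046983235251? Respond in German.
Aus der Gleichung für die Position x(t) = 4·t^3 + 4·t^2 + 5·t + 3, setzen wir t = 2.583046983235251 ein und erhalten x = 111.541480606166.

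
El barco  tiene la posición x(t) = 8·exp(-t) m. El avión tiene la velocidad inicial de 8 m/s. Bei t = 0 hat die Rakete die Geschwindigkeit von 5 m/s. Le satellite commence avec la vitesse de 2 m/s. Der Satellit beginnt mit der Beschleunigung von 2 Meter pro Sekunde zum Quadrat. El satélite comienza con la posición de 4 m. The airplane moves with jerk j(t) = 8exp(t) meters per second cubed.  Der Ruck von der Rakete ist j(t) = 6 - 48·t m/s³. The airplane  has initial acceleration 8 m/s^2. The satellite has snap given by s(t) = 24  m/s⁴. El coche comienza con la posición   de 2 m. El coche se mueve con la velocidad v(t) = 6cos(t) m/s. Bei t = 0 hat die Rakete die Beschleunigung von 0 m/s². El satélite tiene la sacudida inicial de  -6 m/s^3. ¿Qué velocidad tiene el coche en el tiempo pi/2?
De la ecuación de la velocidad v(t) = 6·cos(t), sustituimos t = pi/2 para obtener v = 0.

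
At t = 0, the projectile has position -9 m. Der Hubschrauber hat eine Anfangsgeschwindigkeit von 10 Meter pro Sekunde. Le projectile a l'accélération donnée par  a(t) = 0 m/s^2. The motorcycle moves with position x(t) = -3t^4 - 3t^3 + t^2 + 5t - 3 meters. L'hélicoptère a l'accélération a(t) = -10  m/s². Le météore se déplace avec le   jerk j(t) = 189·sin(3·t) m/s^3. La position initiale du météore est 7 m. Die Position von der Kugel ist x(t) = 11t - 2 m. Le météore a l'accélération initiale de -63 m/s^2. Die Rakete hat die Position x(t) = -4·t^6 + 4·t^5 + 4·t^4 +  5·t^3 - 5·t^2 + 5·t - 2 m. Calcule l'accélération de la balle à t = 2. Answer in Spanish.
Partiendo de la posición x(t) = 11·t - 2, tomamos 2 derivadas. Tomando d/dt de x(t), encontramos v(t) = 11. La derivada de la velocidad da la aceleración: a(t) = 0. De la ecuación de la aceleración a(t) = 0, sustituimos t = 2 para obtener a = 0.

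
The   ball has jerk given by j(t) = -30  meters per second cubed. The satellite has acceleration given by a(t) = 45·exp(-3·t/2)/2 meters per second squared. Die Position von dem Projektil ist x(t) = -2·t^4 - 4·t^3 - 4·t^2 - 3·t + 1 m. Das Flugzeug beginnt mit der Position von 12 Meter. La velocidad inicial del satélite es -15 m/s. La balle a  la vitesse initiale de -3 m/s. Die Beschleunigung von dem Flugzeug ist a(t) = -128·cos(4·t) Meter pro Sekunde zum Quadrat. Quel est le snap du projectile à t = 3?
En partant de la position x(t) = -2·t^4 - 4·t^3 - 4·t^2 - 3·t + 1, nous prenons 4 dérivées. En prenant d/dt de x(t), nous trouvons v(t) = -8·t^3 - 12·t^2 - 8·t - 3. La dérivée de la vitesse donne l'accélération: a(t) = -24·t^2 - 24·t - 8. La dérivée de l'accélération donne le jerk: j(t) = -48·t - 24. En prenant d/dt de j(t), nous trouvons s(t) = -48. En utilisant s(t) = -48 et en substituant t = 3, nous trouvons s = -48.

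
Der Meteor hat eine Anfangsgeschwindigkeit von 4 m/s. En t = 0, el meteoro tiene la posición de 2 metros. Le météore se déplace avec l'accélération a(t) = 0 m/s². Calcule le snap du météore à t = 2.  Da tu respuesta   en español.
Debemos derivar nuestra ecuación de la aceleración a(t) = 0 2 veces. La derivada de la aceleración da la sacudida: j(t) = 0. La derivada de la sacudida da el snap: s(t) = 0. Usando s(t) = 0 y sustituyendo t = 2, encontramos s = 0.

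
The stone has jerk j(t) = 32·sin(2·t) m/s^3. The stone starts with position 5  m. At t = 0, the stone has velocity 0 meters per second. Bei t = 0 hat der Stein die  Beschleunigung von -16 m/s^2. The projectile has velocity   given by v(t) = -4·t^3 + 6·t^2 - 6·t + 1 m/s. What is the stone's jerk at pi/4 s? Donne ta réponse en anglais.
We have jerk j(t) = 32·sin(2·t). Substituting t = pi/4: j(pi/4) = 32.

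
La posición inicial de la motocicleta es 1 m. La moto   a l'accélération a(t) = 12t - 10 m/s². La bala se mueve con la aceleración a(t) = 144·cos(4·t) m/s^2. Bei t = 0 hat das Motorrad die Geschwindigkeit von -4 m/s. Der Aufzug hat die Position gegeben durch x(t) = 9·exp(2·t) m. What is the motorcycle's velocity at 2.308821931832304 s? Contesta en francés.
En partant de l'accélération a(t) = 12·t - 10, nous prenons 1 intégrale. En intégrant l'accélération et en utilisant la condition initiale v(0) = -4, nous obtenons v(t) = 6·t^2 - 10·t - 4. En utilisant v(t) = 6·t^2 - 10·t - 4 et en substituant t = 2.308821931832304, nous trouvons v = 4.89573295913608.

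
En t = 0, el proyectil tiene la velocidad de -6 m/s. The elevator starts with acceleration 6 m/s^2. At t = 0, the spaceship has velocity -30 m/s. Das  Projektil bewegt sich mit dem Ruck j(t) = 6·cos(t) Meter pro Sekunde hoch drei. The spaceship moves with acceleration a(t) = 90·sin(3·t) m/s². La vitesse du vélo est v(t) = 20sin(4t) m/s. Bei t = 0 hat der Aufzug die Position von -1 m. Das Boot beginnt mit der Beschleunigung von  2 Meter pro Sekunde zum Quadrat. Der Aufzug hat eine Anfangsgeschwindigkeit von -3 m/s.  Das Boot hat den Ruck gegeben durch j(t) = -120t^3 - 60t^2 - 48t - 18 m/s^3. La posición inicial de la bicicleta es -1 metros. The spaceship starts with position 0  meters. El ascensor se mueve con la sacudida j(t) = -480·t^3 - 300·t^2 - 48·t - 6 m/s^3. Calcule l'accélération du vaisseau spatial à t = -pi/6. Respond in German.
Wir haben die Beschleunigung a(t) = 90·sin(3·t). Durch Einsetzen von t = -pi/6: a(-pi/6) = -90.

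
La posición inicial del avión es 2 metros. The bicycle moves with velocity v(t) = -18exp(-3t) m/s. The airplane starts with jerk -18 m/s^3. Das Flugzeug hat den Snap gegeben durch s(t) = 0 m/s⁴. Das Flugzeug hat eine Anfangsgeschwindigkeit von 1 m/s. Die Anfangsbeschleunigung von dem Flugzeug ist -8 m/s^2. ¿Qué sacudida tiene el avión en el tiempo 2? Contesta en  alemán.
Ausgehend von dem Snap s(t) = 0, nehmen wir 1 Stammfunktion. Das Integral von dem Snap ist der Ruck. Mit j(0) = -18 erhalten wir j(t) = -18. Wir haben den Ruck j(t) = -18. Durch Einsetzen von t = 2: j(2) = -18.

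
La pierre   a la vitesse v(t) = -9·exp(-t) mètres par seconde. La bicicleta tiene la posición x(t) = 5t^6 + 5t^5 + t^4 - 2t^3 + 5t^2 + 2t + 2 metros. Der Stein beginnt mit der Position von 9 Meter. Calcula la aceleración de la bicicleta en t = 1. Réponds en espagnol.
Para resolver esto, necesitamos tomar 2 derivadas de nuestra ecuación de la posición x(t) = 5·t^6 + 5·t^5 + t^4 - 2·t^3 + 5·t^2 + 2·t + 2. Derivando la posición, obtenemos la velocidad: v(t) = 30·t^5 + 25·t^4 + 4·t^3 - 6·t^2 + 10·t + 2. La derivada de la velocidad da la aceleración: a(t) = 150·t^4 + 100·t^3 + 12·t^2 - 12·t + 10. Tenemos la aceleración a(t) = 150·t^4 + 100·t^3 + 12·t^2 - 12·t + 10. Sustituyendo t = 1: a(1) = 260.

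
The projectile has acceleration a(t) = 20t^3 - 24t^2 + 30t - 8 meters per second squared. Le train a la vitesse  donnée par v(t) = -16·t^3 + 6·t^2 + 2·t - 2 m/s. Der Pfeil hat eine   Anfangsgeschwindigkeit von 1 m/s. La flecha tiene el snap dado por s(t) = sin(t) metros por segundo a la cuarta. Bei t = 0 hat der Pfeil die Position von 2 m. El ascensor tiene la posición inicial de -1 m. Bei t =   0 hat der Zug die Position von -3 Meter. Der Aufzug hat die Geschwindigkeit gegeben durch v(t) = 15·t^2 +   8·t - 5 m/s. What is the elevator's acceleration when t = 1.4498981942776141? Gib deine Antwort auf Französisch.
En partant de la vitesse v(t) = 15·t^2 + 8·t - 5, nous prenons 1 dérivée. En dérivant la vitesse, nous obtenons l'accélération: a(t) = 30·t + 8. De l'équation de l'accélération a(t) = 30·t + 8, nous substituons t = 1.4498981942776141 pour obtenir a = 51.4969458283284.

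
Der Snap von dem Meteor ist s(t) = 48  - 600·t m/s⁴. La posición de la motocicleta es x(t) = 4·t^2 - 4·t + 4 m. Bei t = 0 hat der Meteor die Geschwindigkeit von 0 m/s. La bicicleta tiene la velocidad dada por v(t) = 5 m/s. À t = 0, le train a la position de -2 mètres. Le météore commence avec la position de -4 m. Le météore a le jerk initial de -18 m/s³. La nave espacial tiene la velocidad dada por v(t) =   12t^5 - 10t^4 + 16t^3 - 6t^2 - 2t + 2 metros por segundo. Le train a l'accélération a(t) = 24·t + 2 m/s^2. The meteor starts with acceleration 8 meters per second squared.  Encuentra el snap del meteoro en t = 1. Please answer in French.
Nous avons le snap s(t) = 48 - 600·t. En substituant t = 1: s(1) = -552.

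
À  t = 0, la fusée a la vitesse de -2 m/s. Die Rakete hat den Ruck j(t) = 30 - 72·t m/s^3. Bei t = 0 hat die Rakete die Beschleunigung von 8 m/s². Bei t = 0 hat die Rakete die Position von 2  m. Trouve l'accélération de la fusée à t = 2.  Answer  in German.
Um dies zu lösen, müssen wir 1 Integral unserer Gleichung für den Ruck j(t) = 30 - 72·t finden. Das Integral von dem Ruck ist die Beschleunigung. Mit a(0) = 8 erhalten wir a(t) = -36·t^2 + 30·t + 8. Mit a(t) = -36·t^2 + 30·t + 8 und Einsetzen von t = 2, finden wir a = -76.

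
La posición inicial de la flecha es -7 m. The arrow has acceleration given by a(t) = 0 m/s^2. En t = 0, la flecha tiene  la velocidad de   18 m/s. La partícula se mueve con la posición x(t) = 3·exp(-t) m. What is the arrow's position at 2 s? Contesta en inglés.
We need to integrate our acceleration equation a(t) = 0 2 times. Taking ∫a(t)dt and applying v(0) = 18, we find v(t) = 18. Taking ∫v(t)dt and applying x(0) = -7, we find x(t) = 18·t - 7. From the given position equation x(t) = 18·t - 7, we substitute t = 2 to get x = 29.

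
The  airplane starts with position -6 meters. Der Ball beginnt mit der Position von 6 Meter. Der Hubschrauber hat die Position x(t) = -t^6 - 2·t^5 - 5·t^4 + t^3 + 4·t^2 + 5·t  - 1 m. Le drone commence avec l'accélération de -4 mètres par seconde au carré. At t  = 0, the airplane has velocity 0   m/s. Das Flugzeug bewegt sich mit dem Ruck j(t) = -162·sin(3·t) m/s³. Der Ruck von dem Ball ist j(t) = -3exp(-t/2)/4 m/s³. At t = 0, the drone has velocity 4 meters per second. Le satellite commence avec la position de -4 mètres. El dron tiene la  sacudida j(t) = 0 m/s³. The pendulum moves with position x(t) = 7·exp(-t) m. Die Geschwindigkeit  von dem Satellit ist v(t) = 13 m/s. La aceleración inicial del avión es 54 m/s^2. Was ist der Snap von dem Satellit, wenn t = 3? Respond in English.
We must differentiate our velocity equation v(t) = 13 3 times. The derivative of velocity gives acceleration: a(t) = 0. Taking d/dt of a(t), we find j(t) = 0. Taking d/dt of j(t), we find s(t) = 0. From the given snap equation s(t) = 0, we substitute t = 3 to get s = 0.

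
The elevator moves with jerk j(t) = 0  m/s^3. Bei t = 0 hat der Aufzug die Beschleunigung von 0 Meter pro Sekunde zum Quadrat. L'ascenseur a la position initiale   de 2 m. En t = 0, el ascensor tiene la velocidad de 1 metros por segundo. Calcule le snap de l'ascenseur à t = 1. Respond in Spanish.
Partiendo de la sacudida j(t) = 0, tomamos 1 derivada. La derivada de la sacudida da el snap: s(t) = 0. Tenemos el snap s(t) = 0. Sustituyendo t = 1: s(1) = 0.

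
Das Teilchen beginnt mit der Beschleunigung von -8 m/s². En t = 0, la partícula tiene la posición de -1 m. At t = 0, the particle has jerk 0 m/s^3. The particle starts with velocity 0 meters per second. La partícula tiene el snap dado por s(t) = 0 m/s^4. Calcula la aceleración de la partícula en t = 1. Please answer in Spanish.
Partiendo del snap s(t) = 0, tomamos 2 antiderivadas. La integral del snap es la sacudida. Usando j(0) = 0, obtenemos j(t) = 0. Integrando la sacudida y usando la condición inicial a(0) = -8, obtenemos a(t) = -8. Tenemos la aceleración a(t) = -8. Sustituyendo t = 1: a(1) = -8.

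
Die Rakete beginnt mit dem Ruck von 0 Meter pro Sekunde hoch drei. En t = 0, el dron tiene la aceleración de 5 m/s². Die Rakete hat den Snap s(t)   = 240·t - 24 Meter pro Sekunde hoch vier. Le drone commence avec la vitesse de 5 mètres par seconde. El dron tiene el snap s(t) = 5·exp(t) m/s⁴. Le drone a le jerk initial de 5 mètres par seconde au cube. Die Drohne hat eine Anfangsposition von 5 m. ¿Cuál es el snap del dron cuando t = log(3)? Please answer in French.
Nous avons le snap s(t) = 5·exp(t). En substituant t = log(3): s(log(3)) = 15.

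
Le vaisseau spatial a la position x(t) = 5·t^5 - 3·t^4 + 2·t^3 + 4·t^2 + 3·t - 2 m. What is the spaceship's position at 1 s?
From the given position equation x(t) = 5·t^5 - 3·t^4 + 2·t^3 + 4·t^2 + 3·t - 2, we substitute t = 1 to get x = 9.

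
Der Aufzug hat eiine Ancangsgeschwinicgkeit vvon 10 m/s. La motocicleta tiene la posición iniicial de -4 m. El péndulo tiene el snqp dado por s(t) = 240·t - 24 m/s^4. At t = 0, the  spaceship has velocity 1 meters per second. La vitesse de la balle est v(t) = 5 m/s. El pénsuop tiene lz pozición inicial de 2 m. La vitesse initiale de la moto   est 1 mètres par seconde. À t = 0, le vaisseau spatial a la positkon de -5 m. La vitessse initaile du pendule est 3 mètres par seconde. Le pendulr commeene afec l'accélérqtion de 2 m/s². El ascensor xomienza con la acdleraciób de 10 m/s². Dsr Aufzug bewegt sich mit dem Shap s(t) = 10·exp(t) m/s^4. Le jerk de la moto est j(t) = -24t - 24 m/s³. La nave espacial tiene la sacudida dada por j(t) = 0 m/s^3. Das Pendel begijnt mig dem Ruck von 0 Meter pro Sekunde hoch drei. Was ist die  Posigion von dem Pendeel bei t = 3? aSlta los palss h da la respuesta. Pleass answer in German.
Bei t = 3, x = 425.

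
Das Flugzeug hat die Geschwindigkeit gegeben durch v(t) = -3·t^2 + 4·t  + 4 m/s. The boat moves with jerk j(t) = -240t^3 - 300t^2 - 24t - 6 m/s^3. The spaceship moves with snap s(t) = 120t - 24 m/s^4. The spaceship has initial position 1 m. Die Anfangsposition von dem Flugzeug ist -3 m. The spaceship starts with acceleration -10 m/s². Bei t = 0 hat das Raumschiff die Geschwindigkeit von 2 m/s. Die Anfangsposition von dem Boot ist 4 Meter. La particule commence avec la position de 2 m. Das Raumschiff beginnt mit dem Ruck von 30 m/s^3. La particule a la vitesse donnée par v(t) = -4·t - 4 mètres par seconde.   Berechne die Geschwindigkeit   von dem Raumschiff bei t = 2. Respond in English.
To find the answer, we compute 3 integrals of s(t) = 120·t - 24. Finding the antiderivative of s(t) and using j(0) = 30: j(t) = 60·t^2 - 24·t + 30. The antiderivative of jerk is acceleration. Using a(0) = -10, we get a(t) = 20·t^3 - 12·t^2 + 30·t - 10. The antiderivative of acceleration is velocity. Using v(0) = 2, we get v(t) = 5·t^4 - 4·t^3 + 15·t^2 - 10·t + 2. From the given velocity equation v(t) = 5·t^4 - 4·t^3 + 15·t^2 - 10·t + 2, we substitute t = 2 to get v = 90.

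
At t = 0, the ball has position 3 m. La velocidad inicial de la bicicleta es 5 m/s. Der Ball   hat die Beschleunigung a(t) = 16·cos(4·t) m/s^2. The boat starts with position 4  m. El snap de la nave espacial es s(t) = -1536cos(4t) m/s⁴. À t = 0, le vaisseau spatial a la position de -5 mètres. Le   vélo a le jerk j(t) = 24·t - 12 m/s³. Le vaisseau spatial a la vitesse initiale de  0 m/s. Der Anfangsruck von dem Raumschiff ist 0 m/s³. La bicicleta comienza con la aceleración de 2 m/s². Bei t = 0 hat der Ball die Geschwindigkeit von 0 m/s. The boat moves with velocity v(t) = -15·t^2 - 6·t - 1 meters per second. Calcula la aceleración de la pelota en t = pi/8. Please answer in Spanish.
Tenemos la aceleración a(t) = 16·cos(4·t). Sustituyendo t = pi/8: a(pi/8) = 0.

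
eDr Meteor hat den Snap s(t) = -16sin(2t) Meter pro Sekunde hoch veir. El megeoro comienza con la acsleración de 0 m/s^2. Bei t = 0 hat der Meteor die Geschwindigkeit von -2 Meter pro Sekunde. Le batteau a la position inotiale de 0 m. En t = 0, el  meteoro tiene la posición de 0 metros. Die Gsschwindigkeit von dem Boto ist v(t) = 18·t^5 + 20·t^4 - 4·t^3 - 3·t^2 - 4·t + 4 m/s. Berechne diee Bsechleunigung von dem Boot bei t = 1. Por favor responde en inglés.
We must differentiate our velocity equation v(t) = 18·t^5 + 20·t^4 - 4·t^3 - 3·t^2 - 4·t + 4 1 time. Differentiating velocity, we get acceleration: a(t) = 90·t^4 + 80·t^3 - 12·t^2 - 6·t - 4. From the given acceleration equation a(t) = 90·t^4 + 80·t^3 - 12·t^2 - 6·t - 4, we substitute t = 1 to get a = 148.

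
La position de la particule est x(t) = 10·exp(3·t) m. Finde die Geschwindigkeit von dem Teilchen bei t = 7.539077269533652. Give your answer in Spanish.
Para resolver esto, necesitamos tomar 1 derivada de nuestra ecuación de la posición x(t) = 10·exp(3·t). Derivando la posición, obtenemos la velocidad: v(t) = 30·exp(3·t). Usando v(t) = 30·exp(3·t) y sustituyendo t = 7.539077269533652, encontramos v = 199370191088.653.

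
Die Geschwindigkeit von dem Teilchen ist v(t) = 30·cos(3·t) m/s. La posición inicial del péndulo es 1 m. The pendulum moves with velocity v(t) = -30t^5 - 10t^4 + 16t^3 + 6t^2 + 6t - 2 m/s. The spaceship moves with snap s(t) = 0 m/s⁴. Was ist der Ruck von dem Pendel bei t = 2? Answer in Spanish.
Para resolver esto, necesitamos tomar 2 derivadas de nuestra ecuación de la velocidad v(t) = -30·t^5 - 10·t^4 + 16·t^3 + 6·t^2 + 6·t - 2. La derivada de la velocidad da la aceleración: a(t) = -150·t^4 - 40·t^3 + 48·t^2 + 12·t + 6. Tomando d/dt de a(t), encontramos j(t) = -600·t^3 - 120·t^2 + 96·t + 12. Usando j(t) = -600·t^3 - 120·t^2 + 96·t + 12 y sustituyendo t = 2, encontramos j = -5076.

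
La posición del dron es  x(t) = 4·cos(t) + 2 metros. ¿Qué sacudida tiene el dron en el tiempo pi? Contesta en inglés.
To solve this, we need to take 3 derivatives of our position equation x(t) = 4·cos(t) + 2. Differentiating position, we get velocity: v(t) = -4·sin(t). The derivative of velocity gives acceleration: a(t) = -4·cos(t). Taking d/dt of a(t), we find j(t) = 4·sin(t). Using j(t) = 4·sin(t) and substituting t = pi, we find j = 0.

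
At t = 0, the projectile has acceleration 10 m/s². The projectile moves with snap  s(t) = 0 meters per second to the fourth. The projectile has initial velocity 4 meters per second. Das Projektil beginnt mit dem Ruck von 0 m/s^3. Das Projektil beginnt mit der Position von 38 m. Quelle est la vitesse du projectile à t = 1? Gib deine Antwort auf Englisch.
Starting from snap s(t) = 0, we take 3 integrals. Taking ∫s(t)dt and applying j(0) = 0, we find j(t) = 0. Integrating jerk and using the initial condition a(0) = 10, we get a(t) = 10. Finding the antiderivative of a(t) and using v(0) = 4: v(t) = 10·t + 4. Using v(t) = 10·t + 4 and substituting t = 1, we find v = 14.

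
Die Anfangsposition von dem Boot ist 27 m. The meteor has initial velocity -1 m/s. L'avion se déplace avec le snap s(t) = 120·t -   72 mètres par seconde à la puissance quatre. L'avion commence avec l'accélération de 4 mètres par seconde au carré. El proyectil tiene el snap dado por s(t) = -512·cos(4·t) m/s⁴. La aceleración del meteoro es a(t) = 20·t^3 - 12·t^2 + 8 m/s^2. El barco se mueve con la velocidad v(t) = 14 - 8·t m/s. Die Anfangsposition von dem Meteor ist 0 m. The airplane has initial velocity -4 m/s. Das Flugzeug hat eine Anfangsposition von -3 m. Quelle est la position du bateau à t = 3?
Nous devons trouver la primitive de notre équation de la vitesse v(t) = 14 - 8·t 1 fois. La primitive de la vitesse, avec x(0) = 27, donne la position: x(t) = -4·t^2 + 14·t + 27. En utilisant x(t) = -4·t^2 + 14·t + 27 et en substituant t = 3, nous trouvons x = 33.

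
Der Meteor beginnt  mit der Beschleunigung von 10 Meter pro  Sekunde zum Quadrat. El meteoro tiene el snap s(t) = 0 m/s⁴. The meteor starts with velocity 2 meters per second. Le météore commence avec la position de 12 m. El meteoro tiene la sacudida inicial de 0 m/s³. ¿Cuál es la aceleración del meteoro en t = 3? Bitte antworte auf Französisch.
Nous devons intégrer notre équation du snap s(t) = 0 2 fois. En prenant ∫s(t)dt et en appliquant j(0) = 0, nous trouvons j(t) = 0. L'intégrale du jerk est l'accélération. En utilisant a(0) = 10, nous obtenons a(t) = 10. De l'équation de l'accélération a(t) = 10, nous substituons t = 3 pour obtenir a = 10.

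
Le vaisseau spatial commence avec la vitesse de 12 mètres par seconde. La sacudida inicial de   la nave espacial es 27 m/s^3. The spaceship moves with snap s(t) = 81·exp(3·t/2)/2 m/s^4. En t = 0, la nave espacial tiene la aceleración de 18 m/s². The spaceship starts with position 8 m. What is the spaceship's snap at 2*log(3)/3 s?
We have snap s(t) = 81·exp(3·t/2)/2. Substituting t = 2*log(3)/3: s(2*log(3)/3) = 243/2.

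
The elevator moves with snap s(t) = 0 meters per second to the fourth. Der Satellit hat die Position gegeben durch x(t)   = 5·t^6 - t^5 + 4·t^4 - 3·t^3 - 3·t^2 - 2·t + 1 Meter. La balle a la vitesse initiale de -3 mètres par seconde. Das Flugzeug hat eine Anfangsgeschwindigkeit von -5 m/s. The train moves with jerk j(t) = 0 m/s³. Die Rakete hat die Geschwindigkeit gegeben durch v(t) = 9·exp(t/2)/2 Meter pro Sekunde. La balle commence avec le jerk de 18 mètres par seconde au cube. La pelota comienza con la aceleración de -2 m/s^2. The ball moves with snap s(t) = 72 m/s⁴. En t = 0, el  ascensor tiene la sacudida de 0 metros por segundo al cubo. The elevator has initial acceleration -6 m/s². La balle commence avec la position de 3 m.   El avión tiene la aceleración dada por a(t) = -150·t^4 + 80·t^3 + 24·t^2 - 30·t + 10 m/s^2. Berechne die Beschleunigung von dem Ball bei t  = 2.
Wir müssen unsere Gleichung für den Snap s(t) = 72 2-mal integrieren. Die Stammfunktion von dem Snap, mit j(0) = 18, ergibt den Ruck: j(t) = 72·t + 18. Durch Integration von dem Ruck und Verwendung der Anfangsbedingung a(0) = -2, erhalten wir a(t) = 36·t^2 + 18·t - 2. Aus der Gleichung für die Beschleunigung a(t) = 36·t^2 + 18·t - 2, setzen wir t = 2 ein und erhalten a = 178.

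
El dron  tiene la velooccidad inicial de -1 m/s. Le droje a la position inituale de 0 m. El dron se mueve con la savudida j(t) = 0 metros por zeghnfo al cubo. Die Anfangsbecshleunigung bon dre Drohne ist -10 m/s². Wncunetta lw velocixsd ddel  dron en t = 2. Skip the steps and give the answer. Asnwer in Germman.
Bei t = 2, v = -21.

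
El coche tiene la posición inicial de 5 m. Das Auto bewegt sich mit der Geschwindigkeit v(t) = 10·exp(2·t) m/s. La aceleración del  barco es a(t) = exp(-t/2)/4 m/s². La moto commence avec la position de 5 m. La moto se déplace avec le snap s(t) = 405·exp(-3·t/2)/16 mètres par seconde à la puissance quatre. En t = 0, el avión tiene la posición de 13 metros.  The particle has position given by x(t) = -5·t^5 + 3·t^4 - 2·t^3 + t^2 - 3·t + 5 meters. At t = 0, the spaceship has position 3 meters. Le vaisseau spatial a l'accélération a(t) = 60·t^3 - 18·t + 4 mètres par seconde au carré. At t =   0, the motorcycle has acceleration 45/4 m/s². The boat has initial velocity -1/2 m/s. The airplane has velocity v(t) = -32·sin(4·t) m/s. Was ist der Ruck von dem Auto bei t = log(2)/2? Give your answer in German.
Ausgehend von der Geschwindigkeit v(t) = 10·exp(2·t), nehmen wir 2 Ableitungen. Mit d/dt von v(t) finden wir a(t) = 20·exp(2·t). Durch Ableiten von der Beschleunigung erhalten wir den Ruck: j(t) = 40·exp(2·t). Aus der Gleichung für den Ruck j(t) = 40·exp(2·t), setzen wir t = log(2)/2 ein und erhalten j = 80.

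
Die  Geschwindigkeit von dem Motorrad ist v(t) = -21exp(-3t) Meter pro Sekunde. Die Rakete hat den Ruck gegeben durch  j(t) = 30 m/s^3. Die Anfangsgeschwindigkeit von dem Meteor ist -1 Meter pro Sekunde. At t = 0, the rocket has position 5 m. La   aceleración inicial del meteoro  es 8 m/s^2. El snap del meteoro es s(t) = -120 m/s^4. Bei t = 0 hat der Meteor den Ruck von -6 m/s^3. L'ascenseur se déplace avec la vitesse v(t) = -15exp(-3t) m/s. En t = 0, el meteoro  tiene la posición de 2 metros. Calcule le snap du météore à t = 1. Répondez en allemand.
Mit s(t) = -120 und Einsetzen von t = 1, finden wir s = -120.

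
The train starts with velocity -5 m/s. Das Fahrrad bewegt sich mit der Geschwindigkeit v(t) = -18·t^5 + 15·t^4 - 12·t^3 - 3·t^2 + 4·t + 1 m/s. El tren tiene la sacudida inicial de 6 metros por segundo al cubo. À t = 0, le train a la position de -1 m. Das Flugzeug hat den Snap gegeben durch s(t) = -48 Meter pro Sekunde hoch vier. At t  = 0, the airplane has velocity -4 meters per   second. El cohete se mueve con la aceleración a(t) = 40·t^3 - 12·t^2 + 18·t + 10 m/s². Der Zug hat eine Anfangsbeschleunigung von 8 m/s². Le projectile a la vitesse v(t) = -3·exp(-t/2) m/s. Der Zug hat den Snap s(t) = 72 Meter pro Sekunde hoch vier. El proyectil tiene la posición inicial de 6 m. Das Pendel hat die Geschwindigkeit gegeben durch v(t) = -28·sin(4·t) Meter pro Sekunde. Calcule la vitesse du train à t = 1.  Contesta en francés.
Nous devons trouver la primitive de notre équation du snap s(t) = 72 3 fois. La primitive du snap, avec j(0) = 6, donne le jerk: j(t) = 72·t + 6. L'intégrale du jerk, avec a(0) = 8, donne l'accélération: a(t) = 36·t^2 + 6·t + 8. L'intégrale de l'accélération est la vitesse. En utilisant v(0) = -5, nous obtenons v(t) = 12·t^3 + 3·t^2 + 8·t - 5. Nous avons la vitesse v(t) = 12·t^3 + 3·t^2 + 8·t - 5. En substituant t = 1: v(1) = 18.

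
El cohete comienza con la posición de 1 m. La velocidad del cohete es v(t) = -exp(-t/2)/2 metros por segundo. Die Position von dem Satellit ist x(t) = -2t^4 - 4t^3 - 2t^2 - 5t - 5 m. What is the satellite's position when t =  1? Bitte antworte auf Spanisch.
Usando x(t) = -2·t^4 - 4·t^3 - 2·t^2 - 5·t - 5 y sustituyendo t = 1, encontramos x = -18.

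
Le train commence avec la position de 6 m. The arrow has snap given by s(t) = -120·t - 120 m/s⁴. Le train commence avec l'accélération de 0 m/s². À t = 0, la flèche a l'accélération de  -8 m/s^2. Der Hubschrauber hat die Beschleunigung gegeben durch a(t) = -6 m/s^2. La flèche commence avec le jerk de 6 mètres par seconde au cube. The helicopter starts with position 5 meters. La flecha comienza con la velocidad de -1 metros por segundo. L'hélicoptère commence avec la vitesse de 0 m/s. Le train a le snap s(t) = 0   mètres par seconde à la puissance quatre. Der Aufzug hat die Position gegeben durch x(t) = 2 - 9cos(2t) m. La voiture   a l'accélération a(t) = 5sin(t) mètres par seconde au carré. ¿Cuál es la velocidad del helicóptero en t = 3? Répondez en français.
Nous devons intégrer notre équation de l'accélération a(t) = -6 1 fois. La primitive de l'accélération, avec v(0) = 0, donne la vitesse: v(t) = -6·t. De l'équation de la vitesse v(t) = -6·t, nous substituons t = 3 pour obtenir v = -18.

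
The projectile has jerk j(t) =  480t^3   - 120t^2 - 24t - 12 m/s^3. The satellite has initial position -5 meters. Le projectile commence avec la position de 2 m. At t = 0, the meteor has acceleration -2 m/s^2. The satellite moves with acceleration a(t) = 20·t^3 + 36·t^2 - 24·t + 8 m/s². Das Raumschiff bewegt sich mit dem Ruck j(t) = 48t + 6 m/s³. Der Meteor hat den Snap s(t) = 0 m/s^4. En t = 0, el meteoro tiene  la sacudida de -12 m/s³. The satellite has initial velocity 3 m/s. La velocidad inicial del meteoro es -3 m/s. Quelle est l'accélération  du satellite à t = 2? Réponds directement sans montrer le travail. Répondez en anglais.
a(2) = 264.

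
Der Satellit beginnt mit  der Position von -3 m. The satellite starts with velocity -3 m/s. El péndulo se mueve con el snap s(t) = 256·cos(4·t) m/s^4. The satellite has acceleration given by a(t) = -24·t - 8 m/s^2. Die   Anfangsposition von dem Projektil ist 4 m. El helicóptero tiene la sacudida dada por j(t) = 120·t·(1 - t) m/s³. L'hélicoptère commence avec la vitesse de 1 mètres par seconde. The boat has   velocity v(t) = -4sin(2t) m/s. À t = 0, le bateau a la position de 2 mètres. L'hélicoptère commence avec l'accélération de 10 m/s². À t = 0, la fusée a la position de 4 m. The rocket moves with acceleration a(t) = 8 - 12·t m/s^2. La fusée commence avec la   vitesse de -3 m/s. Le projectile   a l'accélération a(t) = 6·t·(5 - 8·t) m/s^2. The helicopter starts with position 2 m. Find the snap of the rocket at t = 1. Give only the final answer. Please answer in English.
The answer is 0.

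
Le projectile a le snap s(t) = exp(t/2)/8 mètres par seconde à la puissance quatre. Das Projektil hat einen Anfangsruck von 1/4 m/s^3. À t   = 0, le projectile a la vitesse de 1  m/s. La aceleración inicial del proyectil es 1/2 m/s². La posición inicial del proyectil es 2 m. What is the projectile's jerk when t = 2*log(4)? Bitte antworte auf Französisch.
Pour résoudre ceci, nous devons prendre 1 intégrale de notre équation du snap s(t) = exp(t/2)/8. L'intégrale du snap, avec j(0) = 1/4, donne le jerk: j(t) = exp(t/2)/4. Nous avons le jerk j(t) = exp(t/2)/4. En substituant t = 2*log(4): j(2*log(4)) = 1.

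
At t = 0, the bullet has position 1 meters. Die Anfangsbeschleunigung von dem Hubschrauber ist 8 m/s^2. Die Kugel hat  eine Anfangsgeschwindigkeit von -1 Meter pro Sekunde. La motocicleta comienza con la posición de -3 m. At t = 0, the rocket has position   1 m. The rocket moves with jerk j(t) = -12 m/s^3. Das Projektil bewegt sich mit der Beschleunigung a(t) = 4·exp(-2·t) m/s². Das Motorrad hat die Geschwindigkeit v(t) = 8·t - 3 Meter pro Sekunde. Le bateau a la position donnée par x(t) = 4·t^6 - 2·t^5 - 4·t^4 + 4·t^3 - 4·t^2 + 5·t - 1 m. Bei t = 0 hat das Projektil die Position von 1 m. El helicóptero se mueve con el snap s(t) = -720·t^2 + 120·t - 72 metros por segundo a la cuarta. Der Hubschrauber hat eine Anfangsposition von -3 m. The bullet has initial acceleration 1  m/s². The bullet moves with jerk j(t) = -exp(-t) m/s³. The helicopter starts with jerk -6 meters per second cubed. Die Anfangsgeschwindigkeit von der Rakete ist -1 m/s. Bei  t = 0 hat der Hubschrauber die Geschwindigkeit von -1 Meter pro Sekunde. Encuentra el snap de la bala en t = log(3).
Para resolver esto, necesitamos tomar 1 derivada de nuestra ecuación de la sacudida j(t) = -exp(-t). La derivada de la sacudida da el snap: s(t) = exp(-t). Tenemos el snap s(t) = exp(-t). Sustituyendo t = log(3): s(log(3)) = 1/3.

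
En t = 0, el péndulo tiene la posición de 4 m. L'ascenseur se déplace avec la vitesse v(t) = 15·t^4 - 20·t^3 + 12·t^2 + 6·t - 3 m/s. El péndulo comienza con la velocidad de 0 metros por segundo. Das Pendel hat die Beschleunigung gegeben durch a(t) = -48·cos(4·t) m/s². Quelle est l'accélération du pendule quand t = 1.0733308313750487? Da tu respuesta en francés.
En utilisant a(t) = -48·cos(4·t) et en substituant t = 1.0733308313750487, nous trouvons a = 19.5315424802262.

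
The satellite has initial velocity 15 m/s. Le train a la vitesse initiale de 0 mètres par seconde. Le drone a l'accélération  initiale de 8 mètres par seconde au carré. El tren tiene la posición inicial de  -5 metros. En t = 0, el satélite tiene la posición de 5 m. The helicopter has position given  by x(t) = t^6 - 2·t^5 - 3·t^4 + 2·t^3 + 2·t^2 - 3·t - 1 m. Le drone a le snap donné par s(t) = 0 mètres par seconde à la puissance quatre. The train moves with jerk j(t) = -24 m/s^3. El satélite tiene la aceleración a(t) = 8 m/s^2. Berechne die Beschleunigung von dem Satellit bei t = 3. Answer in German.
Mit a(t) = 8 und Einsetzen von t = 3, finden wir a = 8.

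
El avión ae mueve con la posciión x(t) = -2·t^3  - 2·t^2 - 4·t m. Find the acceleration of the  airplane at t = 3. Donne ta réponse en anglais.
Starting from position x(t) = -2·t^3 - 2·t^2 - 4·t, we take 2 derivatives. The derivative of position gives velocity: v(t) = -6·t^2 - 4·t - 4. Taking d/dt of v(t), we find a(t) = -12·t - 4. We have acceleration a(t) = -12·t - 4. Substituting t = 3: a(3) = -40.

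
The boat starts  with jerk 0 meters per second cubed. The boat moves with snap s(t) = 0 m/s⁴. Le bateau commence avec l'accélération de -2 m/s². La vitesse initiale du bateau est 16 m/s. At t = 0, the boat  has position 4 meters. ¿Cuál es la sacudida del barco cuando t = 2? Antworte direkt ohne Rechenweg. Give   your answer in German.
Bei t = 2, j = 0.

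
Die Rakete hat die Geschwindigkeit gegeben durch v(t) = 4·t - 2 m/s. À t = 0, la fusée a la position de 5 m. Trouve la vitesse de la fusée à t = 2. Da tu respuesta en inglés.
Using v(t) = 4·t - 2 and substituting t = 2, we find v = 6.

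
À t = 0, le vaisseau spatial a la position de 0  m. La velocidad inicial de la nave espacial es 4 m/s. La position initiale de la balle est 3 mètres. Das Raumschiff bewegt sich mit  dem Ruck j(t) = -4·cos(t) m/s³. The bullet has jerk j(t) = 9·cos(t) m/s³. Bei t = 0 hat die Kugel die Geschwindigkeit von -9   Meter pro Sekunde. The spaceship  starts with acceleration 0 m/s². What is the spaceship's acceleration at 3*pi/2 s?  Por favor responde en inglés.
To solve this, we need to take 1 integral of our jerk equation j(t) = -4·cos(t). The integral of jerk, with a(0) = 0, gives acceleration: a(t) = -4·sin(t). We have acceleration a(t) = -4·sin(t). Substituting t = 3*pi/2: a(3*pi/2) = 4.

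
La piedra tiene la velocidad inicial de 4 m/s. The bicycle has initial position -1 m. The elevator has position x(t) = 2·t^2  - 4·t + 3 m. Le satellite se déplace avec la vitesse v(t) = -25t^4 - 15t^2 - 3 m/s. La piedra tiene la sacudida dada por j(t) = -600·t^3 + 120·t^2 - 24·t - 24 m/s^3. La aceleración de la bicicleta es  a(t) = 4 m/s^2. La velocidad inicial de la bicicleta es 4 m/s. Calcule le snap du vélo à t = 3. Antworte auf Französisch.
En partant de l'accélération a(t) = 4, nous prenons 2 dérivées. La dérivée de l'accélération donne le jerk: j(t) = 0. En prenant d/dt de j(t), nous trouvons s(t) = 0. En utilisant s(t) = 0 et en substituant t = 3, nous trouvons s = 0.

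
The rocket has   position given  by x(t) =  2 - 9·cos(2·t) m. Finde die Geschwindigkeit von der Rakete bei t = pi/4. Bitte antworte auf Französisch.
Nous devons dériver notre équation de la position x(t) = 2 - 9·cos(2·t) 1 fois. En prenant d/dt de x(t), nous trouvons v(t) = 18·sin(2·t). Nous avons la vitesse v(t) = 18·sin(2·t). En substituant t = pi/4: v(pi/4) = 18.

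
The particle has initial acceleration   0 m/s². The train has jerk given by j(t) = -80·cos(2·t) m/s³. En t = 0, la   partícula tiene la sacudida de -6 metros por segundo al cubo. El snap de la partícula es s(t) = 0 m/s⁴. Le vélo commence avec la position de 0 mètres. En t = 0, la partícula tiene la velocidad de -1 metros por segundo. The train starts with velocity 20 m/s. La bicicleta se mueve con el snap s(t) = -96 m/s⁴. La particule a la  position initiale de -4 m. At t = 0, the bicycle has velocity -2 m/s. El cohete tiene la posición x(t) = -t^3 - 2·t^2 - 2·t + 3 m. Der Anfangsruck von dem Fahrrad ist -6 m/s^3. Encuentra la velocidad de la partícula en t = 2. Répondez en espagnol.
Necesitamos integrar nuestra ecuación del snap s(t) = 0 3 veces. Tomando ∫s(t)dt y aplicando j(0) = -6, encontramos j(t) = -6. Tomando ∫j(t)dt y aplicando a(0) = 0, encontramos a(t) = -6·t. La integral de la aceleración, con v(0) = -1, da la velocidad: v(t) = -3·t^2 - 1. Usando v(t) = -3·t^2 - 1 y sustituyendo t = 2, encontramos v = -13.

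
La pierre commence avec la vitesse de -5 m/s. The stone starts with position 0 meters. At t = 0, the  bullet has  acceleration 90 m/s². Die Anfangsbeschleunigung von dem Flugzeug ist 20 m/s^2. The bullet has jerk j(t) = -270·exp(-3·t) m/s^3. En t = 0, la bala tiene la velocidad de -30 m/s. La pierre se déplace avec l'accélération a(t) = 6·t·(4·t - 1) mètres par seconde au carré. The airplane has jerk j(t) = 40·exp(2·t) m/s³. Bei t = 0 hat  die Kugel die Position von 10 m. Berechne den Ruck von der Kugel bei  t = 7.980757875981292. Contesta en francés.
En utilisant j(t) = -270·exp(-3·t) et en substituant t = 7.980757875981292, nous trouvons j = -1.07985748598411E-8.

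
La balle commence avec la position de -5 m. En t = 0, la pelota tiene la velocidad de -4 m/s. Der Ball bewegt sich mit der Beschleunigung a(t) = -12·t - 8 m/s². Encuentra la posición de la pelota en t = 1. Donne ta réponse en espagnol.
Necesitamos integrar nuestra ecuación de la aceleración a(t) = -12·t - 8 2 veces. Tomando ∫a(t)dt y aplicando v(0) = -4, encontramos v(t) = -6·t^2 - 8·t - 4. La integral de la velocidad, con x(0) = -5, da la posición: x(t) = -2·t^3 - 4·t^2 - 4·t - 5. De la ecuación de la posición x(t) = -2·t^3 - 4·t^2 - 4·t - 5, sustituimos t = 1 para obtener x = -15.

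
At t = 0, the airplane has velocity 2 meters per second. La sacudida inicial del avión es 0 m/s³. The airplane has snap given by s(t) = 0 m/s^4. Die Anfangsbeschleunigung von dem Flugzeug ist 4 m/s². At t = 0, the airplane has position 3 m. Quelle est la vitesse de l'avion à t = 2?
Nous devons trouver la primitive de notre équation du snap s(t) = 0 3 fois. En intégrant le snap et en utilisant la condition initiale j(0) = 0, nous obtenons j(t) = 0. L'intégrale du jerk, avec a(0) = 4, donne l'accélération: a(t) = 4. En prenant ∫a(t)dt et en appliquant v(0) = 2, nous trouvons v(t) = 4·t + 2. En utilisant v(t) = 4·t + 2 et en substituant t = 2, nous trouvons v = 10.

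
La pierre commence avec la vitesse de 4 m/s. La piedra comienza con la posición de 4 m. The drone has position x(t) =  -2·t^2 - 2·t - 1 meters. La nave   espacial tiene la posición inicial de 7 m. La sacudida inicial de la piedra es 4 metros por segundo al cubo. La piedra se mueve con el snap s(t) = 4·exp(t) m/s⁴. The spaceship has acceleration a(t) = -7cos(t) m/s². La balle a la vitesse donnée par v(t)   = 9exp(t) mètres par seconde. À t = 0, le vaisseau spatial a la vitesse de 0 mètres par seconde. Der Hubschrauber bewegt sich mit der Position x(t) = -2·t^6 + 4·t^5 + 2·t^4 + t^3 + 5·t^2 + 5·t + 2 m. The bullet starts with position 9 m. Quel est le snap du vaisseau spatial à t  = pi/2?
En partant de l'accélération a(t) = -7·cos(t), nous prenons 2 dérivées. En prenant d/dt de a(t), nous trouvons j(t) = 7·sin(t). En prenant d/dt de j(t), nous trouvons s(t) = 7·cos(t). De l'équation du snap s(t) = 7·cos(t), nous substituons t = pi/2 pour obtenir s = 0.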